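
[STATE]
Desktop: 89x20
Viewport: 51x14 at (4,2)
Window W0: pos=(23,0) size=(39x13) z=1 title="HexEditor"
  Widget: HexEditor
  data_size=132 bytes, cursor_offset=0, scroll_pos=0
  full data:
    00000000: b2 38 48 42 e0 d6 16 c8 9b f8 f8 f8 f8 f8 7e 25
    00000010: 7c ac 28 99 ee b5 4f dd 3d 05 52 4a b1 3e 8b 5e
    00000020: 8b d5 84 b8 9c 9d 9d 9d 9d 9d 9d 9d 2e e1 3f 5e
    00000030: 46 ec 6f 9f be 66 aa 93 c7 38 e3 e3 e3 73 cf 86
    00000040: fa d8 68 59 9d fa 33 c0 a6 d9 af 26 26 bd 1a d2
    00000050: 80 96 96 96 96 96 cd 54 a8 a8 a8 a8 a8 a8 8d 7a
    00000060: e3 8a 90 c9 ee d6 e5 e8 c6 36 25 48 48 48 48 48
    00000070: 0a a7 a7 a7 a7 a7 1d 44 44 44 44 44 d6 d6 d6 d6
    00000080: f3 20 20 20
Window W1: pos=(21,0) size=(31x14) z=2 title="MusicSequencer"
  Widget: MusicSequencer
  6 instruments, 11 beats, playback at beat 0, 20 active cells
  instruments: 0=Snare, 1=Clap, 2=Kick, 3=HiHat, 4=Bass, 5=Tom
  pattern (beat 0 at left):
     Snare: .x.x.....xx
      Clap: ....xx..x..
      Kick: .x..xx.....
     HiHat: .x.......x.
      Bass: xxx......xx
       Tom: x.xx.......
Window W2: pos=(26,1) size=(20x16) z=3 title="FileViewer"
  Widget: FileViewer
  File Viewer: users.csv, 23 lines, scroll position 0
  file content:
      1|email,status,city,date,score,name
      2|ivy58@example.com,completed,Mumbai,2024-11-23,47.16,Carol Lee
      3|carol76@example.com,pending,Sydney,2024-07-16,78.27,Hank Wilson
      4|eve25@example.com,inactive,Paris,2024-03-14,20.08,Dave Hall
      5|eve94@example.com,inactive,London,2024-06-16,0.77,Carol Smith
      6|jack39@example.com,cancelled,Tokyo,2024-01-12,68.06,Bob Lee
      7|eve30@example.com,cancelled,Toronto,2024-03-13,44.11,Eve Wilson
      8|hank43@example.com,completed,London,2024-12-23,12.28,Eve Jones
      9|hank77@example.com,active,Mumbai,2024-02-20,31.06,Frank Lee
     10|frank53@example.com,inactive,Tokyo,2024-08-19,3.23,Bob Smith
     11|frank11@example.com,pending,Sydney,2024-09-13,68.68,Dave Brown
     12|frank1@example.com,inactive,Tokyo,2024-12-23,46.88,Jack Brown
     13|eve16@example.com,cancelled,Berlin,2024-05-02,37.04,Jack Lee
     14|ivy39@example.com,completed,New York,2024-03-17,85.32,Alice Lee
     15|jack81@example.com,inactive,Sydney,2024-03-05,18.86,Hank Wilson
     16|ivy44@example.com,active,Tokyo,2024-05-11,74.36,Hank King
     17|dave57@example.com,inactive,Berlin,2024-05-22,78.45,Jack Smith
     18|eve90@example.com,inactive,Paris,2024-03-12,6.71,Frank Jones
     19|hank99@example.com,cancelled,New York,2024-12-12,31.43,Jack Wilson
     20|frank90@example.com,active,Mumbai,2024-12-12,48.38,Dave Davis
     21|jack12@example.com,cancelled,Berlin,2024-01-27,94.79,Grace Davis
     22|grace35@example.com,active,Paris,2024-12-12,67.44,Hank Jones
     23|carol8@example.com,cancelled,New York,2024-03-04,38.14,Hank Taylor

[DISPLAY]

                 ┠────┃ FileViewer       ┃─────┨───
                 ┃    ┠──────────────────┨     ┃16 
                 ┃ Sna┃email,status,city▲┃     ┃4f 
                 ┃  Cl┃ivy58@example.com█┃     ┃9d 
                 ┃  Ki┃carol76@example.c░┃     ┃aa 
                 ┃ HiH┃eve25@example.com░┃     ┃33 
                 ┃  Ba┃eve94@example.com░┃     ┃cd 
                 ┃   T┃jack39@example.co░┃     ┃e5 
                 ┃    ┃eve30@example.com░┃     ┃1d 
                 ┃    ┃hank43@example.co░┃     ┃   
                 ┃    ┃hank77@example.co░┃     ┃━━━
                 ┗━━━━┃frank53@example.c░┃━━━━━┛   
                      ┃frank11@example.c░┃         
                      ┃frank1@example.co▼┃         


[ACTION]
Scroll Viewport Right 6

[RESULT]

           ┠────┃ FileViewer       ┃─────┨─────────
           ┃    ┠──────────────────┨     ┃16 c8  9b
           ┃ Sna┃email,status,city▲┃     ┃4f dd  3d
           ┃  Cl┃ivy58@example.com█┃     ┃9d 9d  9d
           ┃  Ki┃carol76@example.c░┃     ┃aa 93  c7
           ┃ HiH┃eve25@example.com░┃     ┃33 c0  a6
           ┃  Ba┃eve94@example.com░┃     ┃cd 54  a8
           ┃   T┃jack39@example.co░┃     ┃e5 e8  c6
           ┃    ┃eve30@example.com░┃     ┃1d 44  44
           ┃    ┃hank43@example.co░┃     ┃         
           ┃    ┃hank77@example.co░┃     ┃━━━━━━━━━
           ┗━━━━┃frank53@example.c░┃━━━━━┛         
                ┃frank11@example.c░┃               
                ┃frank1@example.co▼┃               


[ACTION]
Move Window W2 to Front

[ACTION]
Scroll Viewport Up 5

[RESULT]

           ┏━━━━━━━━━━━━━━━━━━━━━━━━━━━━━┓━━━━━━━━━
           ┃ Mus┏━━━━━━━━━━━━━━━━━━┓     ┃         
           ┠────┃ FileViewer       ┃─────┨─────────
           ┃    ┠──────────────────┨     ┃16 c8  9b
           ┃ Sna┃email,status,city▲┃     ┃4f dd  3d
           ┃  Cl┃ivy58@example.com█┃     ┃9d 9d  9d
           ┃  Ki┃carol76@example.c░┃     ┃aa 93  c7
           ┃ HiH┃eve25@example.com░┃     ┃33 c0  a6
           ┃  Ba┃eve94@example.com░┃     ┃cd 54  a8
           ┃   T┃jack39@example.co░┃     ┃e5 e8  c6
           ┃    ┃eve30@example.com░┃     ┃1d 44  44
           ┃    ┃hank43@example.co░┃     ┃         
           ┃    ┃hank77@example.co░┃     ┃━━━━━━━━━
           ┗━━━━┃frank53@example.c░┃━━━━━┛         


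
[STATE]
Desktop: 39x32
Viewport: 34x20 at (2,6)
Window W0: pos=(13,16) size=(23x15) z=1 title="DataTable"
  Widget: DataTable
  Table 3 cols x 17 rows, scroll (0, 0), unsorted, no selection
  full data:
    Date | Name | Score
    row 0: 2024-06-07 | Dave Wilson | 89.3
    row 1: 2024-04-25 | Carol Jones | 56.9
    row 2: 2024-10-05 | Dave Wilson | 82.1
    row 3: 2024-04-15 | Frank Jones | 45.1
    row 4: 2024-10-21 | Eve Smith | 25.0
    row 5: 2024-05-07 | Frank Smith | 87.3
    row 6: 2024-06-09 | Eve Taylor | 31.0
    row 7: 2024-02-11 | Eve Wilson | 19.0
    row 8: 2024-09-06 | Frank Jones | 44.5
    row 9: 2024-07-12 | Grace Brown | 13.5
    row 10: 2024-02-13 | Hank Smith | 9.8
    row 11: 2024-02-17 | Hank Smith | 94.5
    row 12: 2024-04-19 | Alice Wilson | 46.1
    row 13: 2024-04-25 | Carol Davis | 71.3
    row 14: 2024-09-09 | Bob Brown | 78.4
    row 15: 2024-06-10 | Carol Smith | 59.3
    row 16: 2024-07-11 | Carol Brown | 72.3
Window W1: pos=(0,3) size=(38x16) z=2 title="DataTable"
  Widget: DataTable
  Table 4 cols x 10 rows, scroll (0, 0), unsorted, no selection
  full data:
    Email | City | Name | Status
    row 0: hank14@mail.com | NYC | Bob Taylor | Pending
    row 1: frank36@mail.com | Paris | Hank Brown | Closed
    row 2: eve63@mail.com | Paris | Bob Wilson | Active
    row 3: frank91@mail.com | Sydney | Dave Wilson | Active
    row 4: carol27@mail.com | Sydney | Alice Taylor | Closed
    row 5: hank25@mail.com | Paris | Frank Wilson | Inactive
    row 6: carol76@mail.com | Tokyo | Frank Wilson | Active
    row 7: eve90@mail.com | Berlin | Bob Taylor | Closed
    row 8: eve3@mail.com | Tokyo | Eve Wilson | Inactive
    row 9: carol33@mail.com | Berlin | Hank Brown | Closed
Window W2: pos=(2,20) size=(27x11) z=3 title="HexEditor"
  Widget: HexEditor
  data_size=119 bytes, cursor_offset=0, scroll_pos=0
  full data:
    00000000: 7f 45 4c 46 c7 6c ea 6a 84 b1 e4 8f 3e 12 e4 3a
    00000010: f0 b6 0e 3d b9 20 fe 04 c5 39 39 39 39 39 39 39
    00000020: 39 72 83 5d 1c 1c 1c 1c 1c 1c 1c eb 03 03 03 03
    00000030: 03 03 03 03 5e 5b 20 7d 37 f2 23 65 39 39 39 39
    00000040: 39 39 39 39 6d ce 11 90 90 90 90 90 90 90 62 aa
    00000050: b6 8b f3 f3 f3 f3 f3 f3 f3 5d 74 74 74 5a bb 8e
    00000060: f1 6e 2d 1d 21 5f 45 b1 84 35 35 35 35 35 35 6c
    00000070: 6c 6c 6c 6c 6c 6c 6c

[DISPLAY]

mail           │City  │Name       
───────────────┼──────┼───────────
ank14@mail.com │NYC   │Bob Taylor 
rank36@mail.com│Paris │Hank Brown 
ve63@mail.com  │Paris │Bob Wilson 
rank91@mail.com│Sydney│Dave Wilson
arol27@mail.com│Sydney│Alice Taylo
ank25@mail.com │Paris │Frank Wilso
arol76@mail.com│Tokyo │Frank Wilso
ve90@mail.com  │Berlin│Bob Taylor 
ve3@mail.com   │Tokyo │Eve Wilson 
arol33@mail.com│Berlin│Hank Brown 
━━━━━━━━━━━━━━━━━━━━━━━━━━━━━━━━━━
           ┃Date      │Name      ┃
┏━━━━━━━━━━━━━━━━━━━━━━━━━┓──────┃
┃ HexEditor               ┃ Wilso┃
┠─────────────────────────┨l Jone┃
┃00000000  7F 45 4c 46 c7 ┃ Wilso┃
┃00000010  f0 b6 0e 3d b9 ┃k Jone┃
┃00000020  39 72 83 5d 1c ┃Smith ┃


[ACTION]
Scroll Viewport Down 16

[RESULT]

arol27@mail.com│Sydney│Alice Taylo
ank25@mail.com │Paris │Frank Wilso
arol76@mail.com│Tokyo │Frank Wilso
ve90@mail.com  │Berlin│Bob Taylor 
ve3@mail.com   │Tokyo │Eve Wilson 
arol33@mail.com│Berlin│Hank Brown 
━━━━━━━━━━━━━━━━━━━━━━━━━━━━━━━━━━
           ┃Date      │Name      ┃
┏━━━━━━━━━━━━━━━━━━━━━━━━━┓──────┃
┃ HexEditor               ┃ Wilso┃
┠─────────────────────────┨l Jone┃
┃00000000  7F 45 4c 46 c7 ┃ Wilso┃
┃00000010  f0 b6 0e 3d b9 ┃k Jone┃
┃00000020  39 72 83 5d 1c ┃Smith ┃
┃00000030  03 03 03 03 5e ┃k Smit┃
┃00000040  39 39 39 39 6d ┃Taylor┃
┃00000050  b6 8b f3 f3 f3 ┃Wilson┃
┃00000060  f1 6e 2d 1d 21 ┃k Jone┃
┗━━━━━━━━━━━━━━━━━━━━━━━━━┛━━━━━━┛
                                  


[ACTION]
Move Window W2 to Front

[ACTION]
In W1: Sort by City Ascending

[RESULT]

ve63@mail.com  │Paris │Bob Wilson 
ank25@mail.com │Paris │Frank Wilso
rank91@mail.com│Sydney│Dave Wilson
arol27@mail.com│Sydney│Alice Taylo
arol76@mail.com│Tokyo │Frank Wilso
ve3@mail.com   │Tokyo │Eve Wilson 
━━━━━━━━━━━━━━━━━━━━━━━━━━━━━━━━━━
           ┃Date      │Name      ┃
┏━━━━━━━━━━━━━━━━━━━━━━━━━┓──────┃
┃ HexEditor               ┃ Wilso┃
┠─────────────────────────┨l Jone┃
┃00000000  7F 45 4c 46 c7 ┃ Wilso┃
┃00000010  f0 b6 0e 3d b9 ┃k Jone┃
┃00000020  39 72 83 5d 1c ┃Smith ┃
┃00000030  03 03 03 03 5e ┃k Smit┃
┃00000040  39 39 39 39 6d ┃Taylor┃
┃00000050  b6 8b f3 f3 f3 ┃Wilson┃
┃00000060  f1 6e 2d 1d 21 ┃k Jone┃
┗━━━━━━━━━━━━━━━━━━━━━━━━━┛━━━━━━┛
                                  


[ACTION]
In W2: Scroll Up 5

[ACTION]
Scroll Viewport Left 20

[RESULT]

┃eve63@mail.com  │Paris │Bob Wilso
┃hank25@mail.com │Paris │Frank Wil
┃frank91@mail.com│Sydney│Dave Wils
┃carol27@mail.com│Sydney│Alice Tay
┃carol76@mail.com│Tokyo │Frank Wil
┃eve3@mail.com   │Tokyo │Eve Wilso
┗━━━━━━━━━━━━━━━━━━━━━━━━━━━━━━━━━
             ┃Date      │Name     
  ┏━━━━━━━━━━━━━━━━━━━━━━━━━┓─────
  ┃ HexEditor               ┃ Wils
  ┠─────────────────────────┨l Jon
  ┃00000000  7F 45 4c 46 c7 ┃ Wils
  ┃00000010  f0 b6 0e 3d b9 ┃k Jon
  ┃00000020  39 72 83 5d 1c ┃Smith
  ┃00000030  03 03 03 03 5e ┃k Smi
  ┃00000040  39 39 39 39 6d ┃Taylo
  ┃00000050  b6 8b f3 f3 f3 ┃Wilso
  ┃00000060  f1 6e 2d 1d 21 ┃k Jon
  ┗━━━━━━━━━━━━━━━━━━━━━━━━━┛━━━━━
                                  


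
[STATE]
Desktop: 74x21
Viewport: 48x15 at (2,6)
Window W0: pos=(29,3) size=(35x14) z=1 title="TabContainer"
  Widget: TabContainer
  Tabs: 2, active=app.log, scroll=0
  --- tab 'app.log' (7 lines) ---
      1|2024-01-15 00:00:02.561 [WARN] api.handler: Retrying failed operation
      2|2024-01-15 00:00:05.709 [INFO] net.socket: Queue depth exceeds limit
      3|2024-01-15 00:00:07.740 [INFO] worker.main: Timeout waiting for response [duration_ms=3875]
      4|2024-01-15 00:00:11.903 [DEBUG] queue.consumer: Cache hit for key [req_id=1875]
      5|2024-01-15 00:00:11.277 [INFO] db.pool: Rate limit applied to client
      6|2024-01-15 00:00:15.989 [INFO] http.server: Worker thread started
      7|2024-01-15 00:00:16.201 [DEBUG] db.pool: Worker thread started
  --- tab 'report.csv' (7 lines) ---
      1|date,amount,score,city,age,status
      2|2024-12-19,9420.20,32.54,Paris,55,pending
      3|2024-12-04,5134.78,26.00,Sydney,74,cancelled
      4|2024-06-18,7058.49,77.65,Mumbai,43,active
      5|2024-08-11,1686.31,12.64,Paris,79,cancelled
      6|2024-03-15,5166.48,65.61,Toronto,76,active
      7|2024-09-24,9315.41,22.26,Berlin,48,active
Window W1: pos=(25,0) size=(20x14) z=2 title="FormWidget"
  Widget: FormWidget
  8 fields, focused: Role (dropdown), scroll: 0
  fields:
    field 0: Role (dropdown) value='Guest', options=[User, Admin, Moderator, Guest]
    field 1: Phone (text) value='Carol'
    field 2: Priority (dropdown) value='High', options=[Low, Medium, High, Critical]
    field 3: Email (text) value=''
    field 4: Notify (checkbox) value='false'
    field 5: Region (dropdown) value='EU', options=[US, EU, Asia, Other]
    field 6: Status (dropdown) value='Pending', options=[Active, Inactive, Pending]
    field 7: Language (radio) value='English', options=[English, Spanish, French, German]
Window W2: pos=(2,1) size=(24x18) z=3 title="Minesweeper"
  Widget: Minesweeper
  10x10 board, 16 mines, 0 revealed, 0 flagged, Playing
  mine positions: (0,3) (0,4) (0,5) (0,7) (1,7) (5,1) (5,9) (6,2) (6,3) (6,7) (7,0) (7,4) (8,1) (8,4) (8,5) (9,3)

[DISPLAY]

┃■■■■■■■■■■            ┃  Email:      [  ]┃rt.cs
┃■■■■■■■■■■            ┃  Notify:     [ ] ┃─────
┃■■■■■■■■■■            ┃  Region:     [E▼]┃0:02.
┃■■■■■■■■■■            ┃  Status:     [P▼]┃0:05.
┃■■■■■■■■■■            ┃  Language:   (●) ┃0:07.
┃■■■■■■■■■■            ┃                  ┃0:11.
┃■■■■■■■■■■            ┃                  ┃0:11.
┃■■■■■■■■■■            ┃━━━━━━━━━━━━━━━━━━┛0:15.
┃                      ┃   ┃2024-01-15 00:00:16.
┃                      ┃   ┃                    
┃                      ┃   ┗━━━━━━━━━━━━━━━━━━━━
┃                      ┃                        
┗━━━━━━━━━━━━━━━━━━━━━━┛                        
                                                
                                                


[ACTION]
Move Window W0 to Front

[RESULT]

┃■■■■■■■■■■            ┃  E┃[app.log]│ report.cs
┃■■■■■■■■■■            ┃  N┃────────────────────
┃■■■■■■■■■■            ┃  R┃2024-01-15 00:00:02.
┃■■■■■■■■■■            ┃  S┃2024-01-15 00:00:05.
┃■■■■■■■■■■            ┃  L┃2024-01-15 00:00:07.
┃■■■■■■■■■■            ┃   ┃2024-01-15 00:00:11.
┃■■■■■■■■■■            ┃   ┃2024-01-15 00:00:11.
┃■■■■■■■■■■            ┃━━━┃2024-01-15 00:00:15.
┃                      ┃   ┃2024-01-15 00:00:16.
┃                      ┃   ┃                    
┃                      ┃   ┗━━━━━━━━━━━━━━━━━━━━
┃                      ┃                        
┗━━━━━━━━━━━━━━━━━━━━━━┛                        
                                                
                                                


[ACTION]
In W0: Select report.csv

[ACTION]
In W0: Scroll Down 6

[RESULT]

┃■■■■■■■■■■            ┃  E┃ app.log │[report.cs
┃■■■■■■■■■■            ┃  N┃────────────────────
┃■■■■■■■■■■            ┃  R┃2024-09-24,9315.41,2
┃■■■■■■■■■■            ┃  S┃                    
┃■■■■■■■■■■            ┃  L┃                    
┃■■■■■■■■■■            ┃   ┃                    
┃■■■■■■■■■■            ┃   ┃                    
┃■■■■■■■■■■            ┃━━━┃                    
┃                      ┃   ┃                    
┃                      ┃   ┃                    
┃                      ┃   ┗━━━━━━━━━━━━━━━━━━━━
┃                      ┃                        
┗━━━━━━━━━━━━━━━━━━━━━━┛                        
                                                
                                                


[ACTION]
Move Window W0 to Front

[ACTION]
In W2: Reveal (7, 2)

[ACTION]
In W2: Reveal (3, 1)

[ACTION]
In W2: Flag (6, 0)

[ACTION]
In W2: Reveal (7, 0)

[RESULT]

┃      111             ┃  E┃ app.log │[report.cs
┃                      ┃  N┃────────────────────
┃111     11            ┃  R┃2024-09-24,9315.41,2
┃■✹321 112✹            ┃  S┃                    
┃⚑■✹✹211✹■■            ┃  L┃                    
┃✹■3■✹■■■■■            ┃   ┃                    
┃■✹■■✹✹■■■■            ┃   ┃                    
┃■■■✹■■■■■■            ┃━━━┃                    
┃                      ┃   ┃                    
┃                      ┃   ┃                    
┃                      ┃   ┗━━━━━━━━━━━━━━━━━━━━
┃                      ┃                        
┗━━━━━━━━━━━━━━━━━━━━━━┛                        
                                                
                                                


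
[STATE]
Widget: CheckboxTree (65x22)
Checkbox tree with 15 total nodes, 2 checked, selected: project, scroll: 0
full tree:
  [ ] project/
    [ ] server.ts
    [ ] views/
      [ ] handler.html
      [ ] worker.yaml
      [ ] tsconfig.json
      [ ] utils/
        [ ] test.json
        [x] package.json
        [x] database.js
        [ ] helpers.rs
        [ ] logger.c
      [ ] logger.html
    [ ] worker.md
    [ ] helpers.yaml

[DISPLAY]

>[-] project/                                                    
   [ ] server.ts                                                 
   [-] views/                                                    
     [ ] handler.html                                            
     [ ] worker.yaml                                             
     [ ] tsconfig.json                                           
     [-] utils/                                                  
       [ ] test.json                                             
       [x] package.json                                          
       [x] database.js                                           
       [ ] helpers.rs                                            
       [ ] logger.c                                              
     [ ] logger.html                                             
   [ ] worker.md                                                 
   [ ] helpers.yaml                                              
                                                                 
                                                                 
                                                                 
                                                                 
                                                                 
                                                                 
                                                                 


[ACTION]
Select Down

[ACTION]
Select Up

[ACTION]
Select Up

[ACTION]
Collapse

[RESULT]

>[-] project/                                                    
                                                                 
                                                                 
                                                                 
                                                                 
                                                                 
                                                                 
                                                                 
                                                                 
                                                                 
                                                                 
                                                                 
                                                                 
                                                                 
                                                                 
                                                                 
                                                                 
                                                                 
                                                                 
                                                                 
                                                                 
                                                                 


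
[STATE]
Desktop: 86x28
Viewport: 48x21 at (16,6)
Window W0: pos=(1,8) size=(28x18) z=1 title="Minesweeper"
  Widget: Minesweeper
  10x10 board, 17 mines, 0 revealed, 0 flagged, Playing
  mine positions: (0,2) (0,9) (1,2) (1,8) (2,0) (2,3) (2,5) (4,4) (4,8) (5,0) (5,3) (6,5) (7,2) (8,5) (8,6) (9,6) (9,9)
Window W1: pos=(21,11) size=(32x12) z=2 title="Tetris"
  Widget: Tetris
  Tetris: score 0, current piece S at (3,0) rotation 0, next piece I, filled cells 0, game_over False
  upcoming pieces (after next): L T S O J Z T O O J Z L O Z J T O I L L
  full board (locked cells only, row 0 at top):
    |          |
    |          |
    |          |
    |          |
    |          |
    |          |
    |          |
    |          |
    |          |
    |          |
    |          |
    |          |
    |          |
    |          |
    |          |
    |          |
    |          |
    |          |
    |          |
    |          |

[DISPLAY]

                                                
                                                
━━━━━━━━━━━━┓                                   
            ┃                                   
────────────┨                                   
     ┏━━━━━━━━━━━━━━━━━━━━━━━━━━━━━━┓           
     ┃ Tetris                       ┃           
     ┠──────────────────────────────┨           
     ┃          │Next:              ┃           
     ┃          │████               ┃           
     ┃          │                   ┃           
     ┃          │                   ┃           
     ┃          │                   ┃           
     ┃          │                   ┃           
     ┃          │Score:             ┃           
     ┃          │0                  ┃           
     ┗━━━━━━━━━━━━━━━━━━━━━━━━━━━━━━┛           
            ┃                                   
            ┃                                   
━━━━━━━━━━━━┛                                   
                                                


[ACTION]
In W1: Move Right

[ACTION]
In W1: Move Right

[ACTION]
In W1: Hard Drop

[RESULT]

                                                
                                                
━━━━━━━━━━━━┓                                   
            ┃                                   
────────────┨                                   
     ┏━━━━━━━━━━━━━━━━━━━━━━━━━━━━━━┓           
     ┃ Tetris                       ┃           
     ┠──────────────────────────────┨           
     ┃          │Next:              ┃           
     ┃          │  ▒                ┃           
     ┃          │▒▒▒                ┃           
     ┃          │                   ┃           
     ┃          │                   ┃           
     ┃          │                   ┃           
     ┃      ░░  │Score:             ┃           
     ┃     ░░   │0                  ┃           
     ┗━━━━━━━━━━━━━━━━━━━━━━━━━━━━━━┛           
            ┃                                   
            ┃                                   
━━━━━━━━━━━━┛                                   
                                                


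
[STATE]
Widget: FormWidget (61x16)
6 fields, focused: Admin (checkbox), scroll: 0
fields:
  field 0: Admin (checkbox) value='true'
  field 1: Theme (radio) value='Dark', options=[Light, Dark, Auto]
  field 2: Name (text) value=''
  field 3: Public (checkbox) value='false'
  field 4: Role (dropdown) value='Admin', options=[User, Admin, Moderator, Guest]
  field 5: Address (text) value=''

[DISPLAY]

> Admin:      [x]                                            
  Theme:      ( ) Light  (●) Dark  ( ) Auto                  
  Name:       [                                             ]
  Public:     [ ]                                            
  Role:       [Admin                                       ▼]
  Address:    [                                             ]
                                                             
                                                             
                                                             
                                                             
                                                             
                                                             
                                                             
                                                             
                                                             
                                                             


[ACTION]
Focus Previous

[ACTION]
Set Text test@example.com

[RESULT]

  Admin:      [x]                                            
  Theme:      ( ) Light  (●) Dark  ( ) Auto                  
  Name:       [                                             ]
  Public:     [ ]                                            
  Role:       [Admin                                       ▼]
> Address:    [test@example.com                             ]
                                                             
                                                             
                                                             
                                                             
                                                             
                                                             
                                                             
                                                             
                                                             
                                                             


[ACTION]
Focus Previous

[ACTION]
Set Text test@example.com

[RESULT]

  Admin:      [x]                                            
  Theme:      ( ) Light  (●) Dark  ( ) Auto                  
  Name:       [                                             ]
  Public:     [ ]                                            
> Role:       [Admin                                       ▼]
  Address:    [test@example.com                             ]
                                                             
                                                             
                                                             
                                                             
                                                             
                                                             
                                                             
                                                             
                                                             
                                                             


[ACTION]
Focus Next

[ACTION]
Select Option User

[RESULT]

  Admin:      [x]                                            
  Theme:      ( ) Light  (●) Dark  ( ) Auto                  
  Name:       [                                             ]
  Public:     [ ]                                            
  Role:       [Admin                                       ▼]
> Address:    [test@example.com                             ]
                                                             
                                                             
                                                             
                                                             
                                                             
                                                             
                                                             
                                                             
                                                             
                                                             


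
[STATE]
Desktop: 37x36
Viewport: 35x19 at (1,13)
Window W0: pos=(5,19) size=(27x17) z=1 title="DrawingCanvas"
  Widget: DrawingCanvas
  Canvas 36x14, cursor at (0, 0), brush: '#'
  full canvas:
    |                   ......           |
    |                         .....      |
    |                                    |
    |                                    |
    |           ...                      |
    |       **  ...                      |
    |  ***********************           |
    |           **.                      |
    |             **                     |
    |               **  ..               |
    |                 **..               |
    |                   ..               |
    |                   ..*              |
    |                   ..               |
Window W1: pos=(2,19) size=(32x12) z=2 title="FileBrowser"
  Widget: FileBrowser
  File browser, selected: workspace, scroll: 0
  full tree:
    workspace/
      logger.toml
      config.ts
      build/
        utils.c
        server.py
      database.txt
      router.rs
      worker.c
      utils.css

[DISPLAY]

                                   
                                   
                                   
                                   
                                   
                                   
 ┏━━━━━━━━━━━━━━━━━━━━━━━━━━━━━━┓  
 ┃ FileBrowser                  ┃  
 ┠──────────────────────────────┨  
 ┃> [-] workspace/              ┃  
 ┃    logger.toml               ┃  
 ┃    config.ts                 ┃  
 ┃    [+] build/                ┃  
 ┃    database.txt              ┃  
 ┃    router.rs                 ┃  
 ┃    worker.c                  ┃  
 ┃    utils.css                 ┃  
 ┗━━━━━━━━━━━━━━━━━━━━━━━━━━━━━━┛  
    ┃               **  ..    ┃    


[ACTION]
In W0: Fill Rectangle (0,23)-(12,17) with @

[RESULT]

                                   
                                   
                                   
                                   
                                   
                                   
 ┏━━━━━━━━━━━━━━━━━━━━━━━━━━━━━━┓  
 ┃ FileBrowser                  ┃  
 ┠──────────────────────────────┨  
 ┃> [-] workspace/              ┃  
 ┃    logger.toml               ┃  
 ┃    config.ts                 ┃  
 ┃    [+] build/                ┃  
 ┃    database.txt              ┃  
 ┃    router.rs                 ┃  
 ┃    worker.c                  ┃  
 ┃    utils.css                 ┃  
 ┗━━━━━━━━━━━━━━━━━━━━━━━━━━━━━━┛  
    ┃               **@@@@@@@ ┃    


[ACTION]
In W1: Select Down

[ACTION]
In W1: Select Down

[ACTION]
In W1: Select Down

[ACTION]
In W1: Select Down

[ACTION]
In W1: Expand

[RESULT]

                                   
                                   
                                   
                                   
                                   
                                   
 ┏━━━━━━━━━━━━━━━━━━━━━━━━━━━━━━┓  
 ┃ FileBrowser                  ┃  
 ┠──────────────────────────────┨  
 ┃  [-] workspace/              ┃  
 ┃    logger.toml               ┃  
 ┃    config.ts                 ┃  
 ┃    [+] build/                ┃  
 ┃  > database.txt              ┃  
 ┃    router.rs                 ┃  
 ┃    worker.c                  ┃  
 ┃    utils.css                 ┃  
 ┗━━━━━━━━━━━━━━━━━━━━━━━━━━━━━━┛  
    ┃               **@@@@@@@ ┃    


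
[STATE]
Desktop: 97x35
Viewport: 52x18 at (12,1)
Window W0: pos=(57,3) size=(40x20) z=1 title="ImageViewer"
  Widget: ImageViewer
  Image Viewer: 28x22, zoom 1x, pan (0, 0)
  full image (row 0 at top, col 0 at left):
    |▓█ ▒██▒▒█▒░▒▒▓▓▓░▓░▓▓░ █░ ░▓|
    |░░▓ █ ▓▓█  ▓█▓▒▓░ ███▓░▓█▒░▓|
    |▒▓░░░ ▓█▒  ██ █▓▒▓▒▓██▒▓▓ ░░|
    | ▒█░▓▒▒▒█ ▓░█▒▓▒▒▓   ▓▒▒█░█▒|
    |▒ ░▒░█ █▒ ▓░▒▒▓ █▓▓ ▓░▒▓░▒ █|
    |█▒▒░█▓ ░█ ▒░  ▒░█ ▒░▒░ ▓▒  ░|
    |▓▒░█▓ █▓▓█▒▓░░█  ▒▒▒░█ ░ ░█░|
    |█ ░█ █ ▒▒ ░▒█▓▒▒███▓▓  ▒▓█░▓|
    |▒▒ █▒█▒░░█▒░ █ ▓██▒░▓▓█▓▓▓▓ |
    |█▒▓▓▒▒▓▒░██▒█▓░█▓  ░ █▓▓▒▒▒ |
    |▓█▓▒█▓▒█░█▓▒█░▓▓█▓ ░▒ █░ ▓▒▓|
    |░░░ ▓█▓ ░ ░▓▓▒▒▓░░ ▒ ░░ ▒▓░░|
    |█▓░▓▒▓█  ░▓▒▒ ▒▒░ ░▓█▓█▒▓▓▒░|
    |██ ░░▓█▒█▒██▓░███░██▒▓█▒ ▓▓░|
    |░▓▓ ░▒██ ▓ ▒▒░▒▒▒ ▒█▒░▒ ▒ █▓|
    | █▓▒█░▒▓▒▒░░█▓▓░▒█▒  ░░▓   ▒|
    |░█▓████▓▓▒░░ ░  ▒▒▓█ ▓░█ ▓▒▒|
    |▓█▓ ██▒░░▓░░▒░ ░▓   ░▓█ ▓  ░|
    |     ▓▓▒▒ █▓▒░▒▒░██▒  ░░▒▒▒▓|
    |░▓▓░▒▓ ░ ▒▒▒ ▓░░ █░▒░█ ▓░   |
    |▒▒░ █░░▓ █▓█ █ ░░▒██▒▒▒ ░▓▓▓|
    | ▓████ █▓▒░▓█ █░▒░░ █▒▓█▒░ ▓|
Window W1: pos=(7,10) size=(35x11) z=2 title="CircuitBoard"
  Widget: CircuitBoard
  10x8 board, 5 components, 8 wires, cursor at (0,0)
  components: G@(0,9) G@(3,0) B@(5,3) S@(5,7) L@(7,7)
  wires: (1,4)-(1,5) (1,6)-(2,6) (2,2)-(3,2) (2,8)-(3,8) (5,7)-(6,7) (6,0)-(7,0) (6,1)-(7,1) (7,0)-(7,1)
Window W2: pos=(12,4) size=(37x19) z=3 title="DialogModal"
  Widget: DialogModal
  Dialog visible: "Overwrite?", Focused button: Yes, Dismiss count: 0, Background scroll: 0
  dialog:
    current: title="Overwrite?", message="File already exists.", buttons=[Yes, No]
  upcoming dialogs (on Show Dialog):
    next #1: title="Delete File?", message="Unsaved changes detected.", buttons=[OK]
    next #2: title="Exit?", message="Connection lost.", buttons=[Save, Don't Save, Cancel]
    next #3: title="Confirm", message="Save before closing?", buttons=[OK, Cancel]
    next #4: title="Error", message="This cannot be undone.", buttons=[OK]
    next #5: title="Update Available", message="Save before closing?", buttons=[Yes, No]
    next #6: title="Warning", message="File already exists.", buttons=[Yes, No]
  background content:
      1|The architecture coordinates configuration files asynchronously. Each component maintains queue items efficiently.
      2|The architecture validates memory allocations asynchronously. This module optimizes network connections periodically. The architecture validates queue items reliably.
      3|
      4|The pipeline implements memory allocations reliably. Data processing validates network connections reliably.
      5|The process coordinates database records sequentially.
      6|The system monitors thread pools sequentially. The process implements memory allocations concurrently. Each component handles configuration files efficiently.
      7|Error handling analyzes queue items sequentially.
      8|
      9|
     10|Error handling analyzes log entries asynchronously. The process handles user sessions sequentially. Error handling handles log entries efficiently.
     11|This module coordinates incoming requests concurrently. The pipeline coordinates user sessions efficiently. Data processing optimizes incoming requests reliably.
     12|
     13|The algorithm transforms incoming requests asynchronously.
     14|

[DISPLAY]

                                                    
                                                    
                                             ┏━━━━━━
┏━━━━━━━━━━━━━━━━━━━━━━━━━━━━━━━━━━━┓        ┃ Image
┃ DialogModal                       ┃        ┠──────
┠───────────────────────────────────┨        ┃▓█ ▒██
┃The architecture coordinates config┃        ┃░░▓ █ 
┃The architecture validates memory a┃        ┃▒▓░░░ 
┃                                   ┃        ┃ ▒█░▓▒
┃The pipeline implements memory allo┃        ┃▒ ░▒░█
┃The process coordinates database re┃        ┃█▒▒░█▓
┃The s┌──────────────────────┐ols se┃        ┃▓▒░█▓ 
┃Error│      Overwrite?      │ items┃        ┃█ ░█ █
┃     │ File already exists. │      ┃        ┃▒▒ █▒█
┃     │      [Yes]  No       │      ┃        ┃█▒▓▓▒▒
┃Error└──────────────────────┘ntries┃        ┃▓█▓▒█▓
┃This module coordinates incoming re┃        ┃░░░ ▓█
┃                                   ┃        ┃█▓░▓▒▓


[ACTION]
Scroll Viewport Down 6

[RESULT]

┃The architecture coordinates config┃        ┃░░▓ █ 
┃The architecture validates memory a┃        ┃▒▓░░░ 
┃                                   ┃        ┃ ▒█░▓▒
┃The pipeline implements memory allo┃        ┃▒ ░▒░█
┃The process coordinates database re┃        ┃█▒▒░█▓
┃The s┌──────────────────────┐ols se┃        ┃▓▒░█▓ 
┃Error│      Overwrite?      │ items┃        ┃█ ░█ █
┃     │ File already exists. │      ┃        ┃▒▒ █▒█
┃     │      [Yes]  No       │      ┃        ┃█▒▓▓▒▒
┃Error└──────────────────────┘ntries┃        ┃▓█▓▒█▓
┃This module coordinates incoming re┃        ┃░░░ ▓█
┃                                   ┃        ┃█▓░▓▒▓
┃The algorithm transforms incoming r┃        ┃██ ░░▓
┃                                   ┃        ┃░▓▓ ░▒
┃                                   ┃        ┃ █▓▒█░
┗━━━━━━━━━━━━━━━━━━━━━━━━━━━━━━━━━━━┛        ┗━━━━━━
                                                    
                                                    


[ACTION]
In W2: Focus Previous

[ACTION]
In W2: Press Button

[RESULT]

┃The architecture coordinates config┃        ┃░░▓ █ 
┃The architecture validates memory a┃        ┃▒▓░░░ 
┃                                   ┃        ┃ ▒█░▓▒
┃The pipeline implements memory allo┃        ┃▒ ░▒░█
┃The process coordinates database re┃        ┃█▒▒░█▓
┃The system monitors thread pools se┃        ┃▓▒░█▓ 
┃Error handling analyzes queue items┃        ┃█ ░█ █
┃                                   ┃        ┃▒▒ █▒█
┃                                   ┃        ┃█▒▓▓▒▒
┃Error handling analyzes log entries┃        ┃▓█▓▒█▓
┃This module coordinates incoming re┃        ┃░░░ ▓█
┃                                   ┃        ┃█▓░▓▒▓
┃The algorithm transforms incoming r┃        ┃██ ░░▓
┃                                   ┃        ┃░▓▓ ░▒
┃                                   ┃        ┃ █▓▒█░
┗━━━━━━━━━━━━━━━━━━━━━━━━━━━━━━━━━━━┛        ┗━━━━━━
                                                    
                                                    
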